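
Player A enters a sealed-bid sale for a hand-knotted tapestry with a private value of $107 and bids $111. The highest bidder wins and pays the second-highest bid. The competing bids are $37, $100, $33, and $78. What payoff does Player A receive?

Payoff = $7.

Highest competing bid: $100.
Player A's bid $111 is the highest overall, so Player A wins and pays the second-highest bid, $100.
Payoff = value − price = $107 − $100 = $7.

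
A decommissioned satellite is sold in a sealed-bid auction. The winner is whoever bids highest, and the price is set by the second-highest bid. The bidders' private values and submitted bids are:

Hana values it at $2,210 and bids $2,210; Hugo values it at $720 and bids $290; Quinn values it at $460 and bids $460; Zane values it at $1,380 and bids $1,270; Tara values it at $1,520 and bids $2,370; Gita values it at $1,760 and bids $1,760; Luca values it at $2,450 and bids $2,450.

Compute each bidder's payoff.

Payoffs: Hana $0, Hugo $0, Quinn $0, Zane $0, Tara $0, Gita $0, Luca $80.

Bids in descending order: Luca $2,450 > Tara $2,370 > Hana $2,210 > Gita $1,760 > Zane $1,270 > Quinn $460 > Hugo $290.
Luca has the top bid and wins; the price is the second-highest bid, $2,370.
Luca's payoff = $2,450 − $2,370 = $80. All other bidders lose, so their payoff is 0.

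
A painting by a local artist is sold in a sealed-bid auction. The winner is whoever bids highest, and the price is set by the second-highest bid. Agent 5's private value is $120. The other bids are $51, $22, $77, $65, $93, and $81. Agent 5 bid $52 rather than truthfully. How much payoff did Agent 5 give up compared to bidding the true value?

The highest competing bid is $93.
Bidding truthfully at $120: Agent 5 has the top bid, wins, and pays the second-highest bid $93. Payoff = $120 − $93 = $27.
Bidding $52: the top bid is $93 (a rival), so Agent 5 loses. Payoff = $0.
Regret = truthful payoff − actual payoff = $27 − $0 = $27.
This is the dominant-strategy logic: truthful bidding weakly beats any alternative.

Regret: $27.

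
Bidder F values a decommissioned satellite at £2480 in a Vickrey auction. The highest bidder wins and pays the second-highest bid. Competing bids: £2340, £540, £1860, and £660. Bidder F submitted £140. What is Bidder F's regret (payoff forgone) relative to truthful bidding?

The highest competing bid is £2340.
Bidding truthfully at £2480: Bidder F has the top bid, wins, and pays the second-highest bid £2340. Payoff = £2480 − £2340 = £140.
Bidding £140: the top bid is £2340 (a rival), so Bidder F loses. Payoff = £0.
Regret = truthful payoff − actual payoff = £140 − £0 = £140.
Deviating from a truthful bid can only lose payoff in a second-price auction — never gain.

Payoff forgone: £140.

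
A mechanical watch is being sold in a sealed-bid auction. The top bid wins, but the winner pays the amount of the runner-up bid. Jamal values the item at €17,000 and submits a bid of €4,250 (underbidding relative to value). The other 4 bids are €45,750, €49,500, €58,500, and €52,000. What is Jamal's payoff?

Highest competing bid: €58,500.
Jamal's bid €4,250 is not the highest, so Jamal loses, pays nothing, and earns zero payoff.

Jamal's payoff: €0.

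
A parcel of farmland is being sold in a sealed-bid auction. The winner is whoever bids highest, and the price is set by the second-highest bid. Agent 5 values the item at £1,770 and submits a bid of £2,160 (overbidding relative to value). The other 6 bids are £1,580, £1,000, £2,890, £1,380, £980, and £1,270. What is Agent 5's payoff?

Highest competing bid: £2,890.
Agent 5's bid £2,160 is not the highest, so Agent 5 loses, pays nothing, and earns zero payoff.

Payoff = £0.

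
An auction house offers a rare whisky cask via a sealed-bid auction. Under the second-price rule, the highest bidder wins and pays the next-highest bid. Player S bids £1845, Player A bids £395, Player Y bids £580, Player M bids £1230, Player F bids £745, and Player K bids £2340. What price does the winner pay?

Ordered from highest: Player K £2340; Player S £1845; Player M £1230; Player F £745; Player Y £580; Player A £395.
Player K has the highest bid, so Player K wins.
The second-highest bid is £1845, so that is what Player K pays.

£1845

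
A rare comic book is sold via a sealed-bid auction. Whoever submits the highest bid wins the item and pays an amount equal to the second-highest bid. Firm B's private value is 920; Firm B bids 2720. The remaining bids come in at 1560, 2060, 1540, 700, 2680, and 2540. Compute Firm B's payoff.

Highest competing bid: 2680.
Firm B's bid 2720 is the highest overall, so Firm B wins and pays the second-highest bid, 2680.
Payoff = value − price = 920 − 2680 = -1760.
Overbidding won the item at a price above value — truthful bidding would have avoided this loss.

Firm B's payoff: -1760.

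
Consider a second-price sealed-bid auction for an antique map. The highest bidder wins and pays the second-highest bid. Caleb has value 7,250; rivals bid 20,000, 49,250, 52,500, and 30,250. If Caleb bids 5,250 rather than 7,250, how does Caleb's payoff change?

The highest competing bid is 52,500.
Bidding truthfully at 7,250: the top bid is 52,500 (a rival), so Caleb loses. Payoff = 0.
Bidding 5,250: the top bid is 52,500 (a rival), so Caleb loses. Payoff = 0.
Change = 0 − 0 = 0.

Change in payoff: 0.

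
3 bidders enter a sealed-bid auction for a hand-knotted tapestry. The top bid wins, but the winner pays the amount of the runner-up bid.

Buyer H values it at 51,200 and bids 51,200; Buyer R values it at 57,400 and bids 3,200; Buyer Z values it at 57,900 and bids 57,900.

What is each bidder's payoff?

Payoffs: Buyer H 0, Buyer R 0, Buyer Z 6,700.

Ordered from highest: Buyer Z 57,900 > Buyer H 51,200 > Buyer R 3,200.
Buyer Z has the top bid and wins; the price is the second-highest bid, 51,200.
Buyer Z's payoff = 57,900 − 51,200 = 6,700. All other bidders lose, so their payoff is 0.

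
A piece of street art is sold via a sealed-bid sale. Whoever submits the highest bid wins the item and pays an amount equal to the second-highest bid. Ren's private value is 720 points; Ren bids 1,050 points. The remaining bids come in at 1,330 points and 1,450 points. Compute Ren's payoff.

Ren's payoff: 0 points.

Highest competing bid: 1,450 points.
Ren's bid 1,050 points is not the highest, so Ren loses, pays nothing, and earns zero payoff.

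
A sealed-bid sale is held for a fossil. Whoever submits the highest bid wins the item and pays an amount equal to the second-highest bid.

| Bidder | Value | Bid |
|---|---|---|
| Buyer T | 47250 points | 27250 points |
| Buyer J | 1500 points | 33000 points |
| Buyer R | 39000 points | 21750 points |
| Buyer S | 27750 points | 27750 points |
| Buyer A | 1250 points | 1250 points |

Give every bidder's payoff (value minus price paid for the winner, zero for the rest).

Sorted high to low: Buyer J 33000 points; Buyer S 27750 points; Buyer T 27250 points; Buyer R 21750 points; Buyer A 1250 points.
Buyer J has the top bid and wins; the price is the second-highest bid, 27750 points.
Buyer J's payoff = 1500 points − 27750 points = -26250 points. All other bidders lose, so their payoff is 0.

Payoffs: Buyer T 0 points, Buyer J -26250 points, Buyer R 0 points, Buyer S 0 points, Buyer A 0 points.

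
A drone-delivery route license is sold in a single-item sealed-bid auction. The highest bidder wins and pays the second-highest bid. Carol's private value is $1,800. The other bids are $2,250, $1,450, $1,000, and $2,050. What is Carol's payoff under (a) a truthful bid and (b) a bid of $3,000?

The highest competing bid is $2,250.
Bidding truthfully at $1,800: the top bid is $2,250 (a rival), so Carol loses. Payoff = $0.
Bidding $3,000: Carol has the top bid, wins, and pays the second-highest bid $2,250. Payoff = $1,800 − $2,250 = -$450.
Deviating from a truthful bid can only lose payoff in a second-price auction — never gain.

Truthful: $0; alternative: -$450.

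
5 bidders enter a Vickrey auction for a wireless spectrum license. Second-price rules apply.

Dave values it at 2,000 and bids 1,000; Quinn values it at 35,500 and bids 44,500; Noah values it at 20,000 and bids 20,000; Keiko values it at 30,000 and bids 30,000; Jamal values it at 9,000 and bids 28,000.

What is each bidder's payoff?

Ranking the bids: Quinn 44,500 > Keiko 30,000 > Jamal 28,000 > Noah 20,000 > Dave 1,000.
Quinn has the top bid and wins; the price is the second-highest bid, 30,000.
Quinn's payoff = 35,500 − 30,000 = 5,500. All other bidders lose, so their payoff is 0.

Payoffs: Dave 0, Quinn 5,500, Noah 0, Keiko 0, Jamal 0.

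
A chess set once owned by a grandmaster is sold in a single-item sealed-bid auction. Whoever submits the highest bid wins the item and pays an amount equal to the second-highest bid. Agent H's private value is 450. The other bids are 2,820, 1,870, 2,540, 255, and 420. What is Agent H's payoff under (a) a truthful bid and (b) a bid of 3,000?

(a) 0  (b) -2,370

The highest competing bid is 2,820.
Bidding truthfully at 450: the top bid is 2,820 (a rival), so Agent H loses. Payoff = 0.
Bidding 3,000: Agent H has the top bid, wins, and pays the second-highest bid 2,820. Payoff = 450 − 2,820 = -2,370.
Deviating from a truthful bid can only lose payoff in a second-price auction — never gain.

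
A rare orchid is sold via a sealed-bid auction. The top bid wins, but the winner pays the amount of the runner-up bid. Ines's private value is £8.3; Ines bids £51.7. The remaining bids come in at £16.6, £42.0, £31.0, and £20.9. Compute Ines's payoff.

Highest competing bid: £42.0.
Ines's bid £51.7 is the highest overall, so Ines wins and pays the second-highest bid, £42.0.
Payoff = value − price = £8.3 − £42.0 = -£33.7.
Overbidding won the item at a price above value — truthful bidding would have avoided this loss.

Ines's payoff: -£33.7.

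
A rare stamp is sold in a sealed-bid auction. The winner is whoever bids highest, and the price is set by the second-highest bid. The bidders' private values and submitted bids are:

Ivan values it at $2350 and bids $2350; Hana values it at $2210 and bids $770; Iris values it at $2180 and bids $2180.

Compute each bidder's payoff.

Payoffs: Ivan $170, Hana $0, Iris $0.

Ranking the bids: Ivan $2350; Iris $2180; Hana $770.
Ivan has the top bid and wins; the price is the second-highest bid, $2180.
Ivan's payoff = $2350 − $2180 = $170. All other bidders lose, so their payoff is 0.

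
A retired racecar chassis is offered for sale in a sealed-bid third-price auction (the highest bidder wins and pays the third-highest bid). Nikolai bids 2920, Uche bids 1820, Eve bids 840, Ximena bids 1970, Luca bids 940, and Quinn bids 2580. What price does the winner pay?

The winner pays 1970.

Bids in descending order: Nikolai 2920; Quinn 2580; Ximena 1970; Uche 1820; Luca 940; Eve 840.
Nikolai is the highest bidder, so Nikolai wins.
Under the third-price rule, the price is the third-highest bid: 1970.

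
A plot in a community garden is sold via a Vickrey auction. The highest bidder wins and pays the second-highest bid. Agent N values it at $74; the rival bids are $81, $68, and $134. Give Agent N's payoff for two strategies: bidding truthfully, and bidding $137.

The highest competing bid is $134.
Bidding truthfully at $74: the top bid is $134 (a rival), so Agent N loses. Payoff = $0.
Bidding $137: Agent N has the top bid, wins, and pays the second-highest bid $134. Payoff = $74 − $134 = -$60.

(a) $0  (b) -$60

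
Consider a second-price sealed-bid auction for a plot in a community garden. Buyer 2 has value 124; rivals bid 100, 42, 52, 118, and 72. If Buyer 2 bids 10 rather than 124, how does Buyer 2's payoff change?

Change in payoff: -6.

The highest competing bid is 118.
Bidding truthfully at 124: Buyer 2 has the top bid, wins, and pays the second-highest bid 118. Payoff = 124 − 118 = 6.
Bidding 10: the top bid is 118 (a rival), so Buyer 2 loses. Payoff = 0.
Change = 0 − 6 = -6.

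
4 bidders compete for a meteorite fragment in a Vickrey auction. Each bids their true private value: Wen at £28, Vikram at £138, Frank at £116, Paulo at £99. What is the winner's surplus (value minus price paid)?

Surplus = £22.

Sorted high to low: Vikram £138 > Frank £116 > Paulo £99 > Wen £28.
Vikram wins with the top bid and pays the second-highest, £116.
Surplus = £138 − £116 = £22.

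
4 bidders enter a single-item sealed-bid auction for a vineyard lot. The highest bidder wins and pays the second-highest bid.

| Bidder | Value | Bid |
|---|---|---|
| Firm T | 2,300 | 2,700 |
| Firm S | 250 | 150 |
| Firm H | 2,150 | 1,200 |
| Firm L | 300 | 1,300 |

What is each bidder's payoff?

Bids in descending order: Firm T 2,700; Firm L 1,300; Firm H 1,200; Firm S 150.
Firm T has the top bid and wins; the price is the second-highest bid, 1,300.
Firm T's payoff = 2,300 − 1,300 = 1,000. All other bidders lose, so their payoff is 0.

Firm T 1,000, Firm S 0, Firm H 0, Firm L 0.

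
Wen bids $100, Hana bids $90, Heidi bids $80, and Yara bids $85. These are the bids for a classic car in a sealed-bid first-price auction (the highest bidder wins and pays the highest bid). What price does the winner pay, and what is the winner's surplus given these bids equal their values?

Price $100; surplus $0.

Ordered from highest: Wen $100; Hana $90; Yara $85; Heidi $80.
Wen is the highest bidder, so Wen wins.
Under the first-price rule, the price is the highest bid: $100.
Surplus = $100 − $100 = $0.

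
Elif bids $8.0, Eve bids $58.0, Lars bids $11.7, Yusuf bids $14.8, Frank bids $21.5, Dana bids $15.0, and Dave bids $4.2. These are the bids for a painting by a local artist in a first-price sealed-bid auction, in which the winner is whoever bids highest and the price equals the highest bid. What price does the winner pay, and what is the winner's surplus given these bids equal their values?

Ranking the bids: Eve $58.0, then Frank $21.5, then Dana $15.0, then Yusuf $14.8, then Lars $11.7, then Elif $8.0, then Dave $4.2.
Eve is the highest bidder, so Eve wins.
Under the first-price rule, the price is the highest bid: $58.0.
Surplus = $58.0 − $58.0 = $0.0.

Price $58.0; surplus $0.0.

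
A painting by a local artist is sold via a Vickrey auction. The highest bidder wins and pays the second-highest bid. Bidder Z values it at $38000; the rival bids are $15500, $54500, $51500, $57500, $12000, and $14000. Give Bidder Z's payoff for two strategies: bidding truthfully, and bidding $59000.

The highest competing bid is $57500.
Bidding truthfully at $38000: the top bid is $57500 (a rival), so Bidder Z loses. Payoff = $0.
Bidding $59000: Bidder Z has the top bid, wins, and pays the second-highest bid $57500. Payoff = $38000 − $57500 = -$19500.
Deviating from a truthful bid can only lose payoff in a second-price auction — never gain.

Truthful: $0; alternative: -$19500.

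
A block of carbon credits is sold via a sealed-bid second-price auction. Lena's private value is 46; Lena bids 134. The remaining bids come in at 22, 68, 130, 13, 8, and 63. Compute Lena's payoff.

Highest competing bid: 130.
Lena's bid 134 is the highest overall, so Lena wins and pays the second-highest bid, 130.
Payoff = value − price = 46 − 130 = -84.
Overbidding won the item at a price above value — truthful bidding would have avoided this loss.

-84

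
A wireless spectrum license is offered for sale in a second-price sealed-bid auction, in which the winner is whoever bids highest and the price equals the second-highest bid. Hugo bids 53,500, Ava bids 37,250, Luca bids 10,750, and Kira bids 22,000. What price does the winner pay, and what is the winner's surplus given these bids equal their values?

Sorted high to low: Hugo 53,500, then Ava 37,250, then Kira 22,000, then Luca 10,750.
Hugo is the highest bidder, so Hugo wins.
Under the second-price rule, the price is the second-highest bid: 37,250.
Surplus = 53,500 − 37,250 = 16,250.

Price 37,250; surplus 16,250.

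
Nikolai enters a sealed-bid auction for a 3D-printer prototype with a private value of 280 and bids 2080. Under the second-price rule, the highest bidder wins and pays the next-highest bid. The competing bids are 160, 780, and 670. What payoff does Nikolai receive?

Highest competing bid: 780.
Nikolai's bid 2080 is the highest overall, so Nikolai wins and pays the second-highest bid, 780.
Payoff = value − price = 280 − 780 = -500.
Overbidding won the item at a price above value — truthful bidding would have avoided this loss.

-500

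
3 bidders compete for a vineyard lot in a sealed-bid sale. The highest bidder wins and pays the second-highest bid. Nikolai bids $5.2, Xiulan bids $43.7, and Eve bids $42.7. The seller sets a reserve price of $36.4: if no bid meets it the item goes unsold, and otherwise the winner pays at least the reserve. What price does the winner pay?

Bids in descending order: Xiulan $43.7, then Eve $42.7, then Nikolai $5.2.
Xiulan has the highest bid, so Xiulan wins.
The second-highest bid is $42.7, which exceeds the reserve, so that sets the price.

The winner pays $42.7.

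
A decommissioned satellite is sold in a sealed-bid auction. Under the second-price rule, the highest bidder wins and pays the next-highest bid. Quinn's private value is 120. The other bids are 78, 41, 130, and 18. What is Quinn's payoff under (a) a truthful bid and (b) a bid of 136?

Truthful: 0; alternative: -10.

The highest competing bid is 130.
Bidding truthfully at 120: the top bid is 130 (a rival), so Quinn loses. Payoff = 0.
Bidding 136: Quinn has the top bid, wins, and pays the second-highest bid 130. Payoff = 120 − 130 = -10.
This is the dominant-strategy logic: truthful bidding weakly beats any alternative.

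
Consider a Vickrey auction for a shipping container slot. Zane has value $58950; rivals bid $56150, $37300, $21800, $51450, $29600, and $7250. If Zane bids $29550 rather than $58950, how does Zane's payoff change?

The highest competing bid is $56150.
Bidding truthfully at $58950: Zane has the top bid, wins, and pays the second-highest bid $56150. Payoff = $58950 − $56150 = $2800.
Bidding $29550: the top bid is $56150 (a rival), so Zane loses. Payoff = $0.
Change = $0 − $2800 = -$2800.
Deviating from a truthful bid can only lose payoff in a second-price auction — never gain.

Payoff change: -$2800.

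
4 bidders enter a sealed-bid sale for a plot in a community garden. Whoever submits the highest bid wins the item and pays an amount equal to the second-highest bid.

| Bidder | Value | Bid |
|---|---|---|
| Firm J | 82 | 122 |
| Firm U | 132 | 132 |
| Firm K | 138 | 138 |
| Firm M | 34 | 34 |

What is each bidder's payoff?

Payoffs: Firm J 0, Firm U 0, Firm K 6, Firm M 0.

Ordered from highest: Firm K 138; Firm U 132; Firm J 122; Firm M 34.
Firm K has the top bid and wins; the price is the second-highest bid, 132.
Firm K's payoff = 138 − 132 = 6. All other bidders lose, so their payoff is 0.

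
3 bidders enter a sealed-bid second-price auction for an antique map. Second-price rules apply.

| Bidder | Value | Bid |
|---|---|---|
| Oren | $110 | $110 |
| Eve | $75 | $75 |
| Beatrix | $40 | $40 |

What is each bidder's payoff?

Oren $35, Eve $0, Beatrix $0.

Ranking the bids: Oren $110, then Eve $75, then Beatrix $40.
Oren has the top bid and wins; the price is the second-highest bid, $75.
Oren's payoff = $110 − $75 = $35. All other bidders lose, so their payoff is 0.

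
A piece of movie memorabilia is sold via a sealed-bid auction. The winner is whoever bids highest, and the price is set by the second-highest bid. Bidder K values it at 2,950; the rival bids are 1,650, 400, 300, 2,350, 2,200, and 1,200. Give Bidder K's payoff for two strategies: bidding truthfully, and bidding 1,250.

The highest competing bid is 2,350.
Bidding truthfully at 2,950: Bidder K has the top bid, wins, and pays the second-highest bid 2,350. Payoff = 2,950 − 2,350 = 600.
Bidding 1,250: the top bid is 2,350 (a rival), so Bidder K loses. Payoff = 0.
This is the dominant-strategy logic: truthful bidding weakly beats any alternative.

(a) 600  (b) 0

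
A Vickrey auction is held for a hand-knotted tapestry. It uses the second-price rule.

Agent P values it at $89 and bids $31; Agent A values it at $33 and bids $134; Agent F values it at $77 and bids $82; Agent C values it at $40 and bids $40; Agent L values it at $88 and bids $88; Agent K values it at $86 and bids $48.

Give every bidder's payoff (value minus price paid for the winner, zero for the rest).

Payoffs: Agent P $0, Agent A -$55, Agent F $0, Agent C $0, Agent L $0, Agent K $0.

Ordered from highest: Agent A $134; Agent L $88; Agent F $82; Agent K $48; Agent C $40; Agent P $31.
Agent A has the top bid and wins; the price is the second-highest bid, $88.
Agent A's payoff = $33 − $88 = -$55. All other bidders lose, so their payoff is 0.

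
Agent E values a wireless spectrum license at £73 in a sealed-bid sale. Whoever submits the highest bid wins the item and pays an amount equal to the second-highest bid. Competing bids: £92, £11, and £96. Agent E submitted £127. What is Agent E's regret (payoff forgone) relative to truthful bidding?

The highest competing bid is £96.
Bidding truthfully at £73: the top bid is £96 (a rival), so Agent E loses. Payoff = £0.
Bidding £127: Agent E has the top bid, wins, and pays the second-highest bid £96. Payoff = £73 − £96 = -£23.
Regret = truthful payoff − actual payoff = £0 − -£23 = £23.
This is the dominant-strategy logic: truthful bidding weakly beats any alternative.

£23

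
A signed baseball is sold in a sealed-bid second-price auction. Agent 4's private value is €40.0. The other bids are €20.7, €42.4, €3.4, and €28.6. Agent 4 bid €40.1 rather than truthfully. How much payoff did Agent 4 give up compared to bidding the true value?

The highest competing bid is €42.4.
Bidding truthfully at €40.0: the top bid is €42.4 (a rival), so Agent 4 loses. Payoff = €0.0.
Bidding €40.1: the top bid is €42.4 (a rival), so Agent 4 loses. Payoff = €0.0.
Regret = truthful payoff − actual payoff = €0.0 − €0.0 = €0.0.
The bid only affects whether you win, not the price — here both bids land on the same side of the top rival bid, so the deviation is payoff-neutral.

€0.0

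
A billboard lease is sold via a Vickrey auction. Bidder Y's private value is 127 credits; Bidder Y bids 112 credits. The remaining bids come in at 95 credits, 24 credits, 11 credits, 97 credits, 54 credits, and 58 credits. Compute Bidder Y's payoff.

Highest competing bid: 97 credits.
Bidder Y's bid 112 credits is the highest overall, so Bidder Y wins and pays the second-highest bid, 97 credits.
Payoff = value − price = 127 credits − 97 credits = 30 credits.

30 credits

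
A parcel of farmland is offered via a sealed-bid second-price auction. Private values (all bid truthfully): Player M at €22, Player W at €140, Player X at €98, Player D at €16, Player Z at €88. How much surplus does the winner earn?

Ranking the bids: Player W €140 > Player X €98 > Player Z €88 > Player M €22 > Player D €16.
Player W wins with the top bid and pays the second-highest, €98.
Surplus = €140 − €98 = €42.

€42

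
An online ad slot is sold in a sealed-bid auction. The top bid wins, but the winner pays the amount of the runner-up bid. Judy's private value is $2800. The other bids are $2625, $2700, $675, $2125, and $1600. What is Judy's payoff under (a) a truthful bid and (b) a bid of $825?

The highest competing bid is $2700.
Bidding truthfully at $2800: Judy has the top bid, wins, and pays the second-highest bid $2700. Payoff = $2800 − $2700 = $100.
Bidding $825: the top bid is $2700 (a rival), so Judy loses. Payoff = $0.

(a) $100  (b) $0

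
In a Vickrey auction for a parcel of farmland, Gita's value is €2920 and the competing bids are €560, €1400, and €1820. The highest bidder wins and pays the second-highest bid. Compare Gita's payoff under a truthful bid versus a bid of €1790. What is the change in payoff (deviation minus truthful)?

The highest competing bid is €1820.
Bidding truthfully at €2920: Gita has the top bid, wins, and pays the second-highest bid €1820. Payoff = €2920 − €1820 = €1100.
Bidding €1790: the top bid is €1820 (a rival), so Gita loses. Payoff = €0.
Change = €0 − €1100 = -€1100.
This is the dominant-strategy logic: truthful bidding weakly beats any alternative.

-€1100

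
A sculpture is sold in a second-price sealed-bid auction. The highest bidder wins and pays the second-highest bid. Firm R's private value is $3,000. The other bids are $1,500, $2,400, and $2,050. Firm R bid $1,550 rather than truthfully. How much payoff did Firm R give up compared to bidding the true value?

Payoff forgone: $600.

The highest competing bid is $2,400.
Bidding truthfully at $3,000: Firm R has the top bid, wins, and pays the second-highest bid $2,400. Payoff = $3,000 − $2,400 = $600.
Bidding $1,550: the top bid is $2,400 (a rival), so Firm R loses. Payoff = $0.
Regret = truthful payoff − actual payoff = $600 − $0 = $600.
This is the dominant-strategy logic: truthful bidding weakly beats any alternative.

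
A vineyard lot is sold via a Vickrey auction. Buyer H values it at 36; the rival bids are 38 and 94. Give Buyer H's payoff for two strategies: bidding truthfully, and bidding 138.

The highest competing bid is 94.
Bidding truthfully at 36: the top bid is 94 (a rival), so Buyer H loses. Payoff = 0.
Bidding 138: Buyer H has the top bid, wins, and pays the second-highest bid 94. Payoff = 36 − 94 = -58.

Truthful: 0; alternative: -58.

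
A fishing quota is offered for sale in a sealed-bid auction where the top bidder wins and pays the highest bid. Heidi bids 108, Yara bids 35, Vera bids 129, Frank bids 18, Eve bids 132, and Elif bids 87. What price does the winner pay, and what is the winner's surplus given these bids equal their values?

Ordered from highest: Eve 132, then Vera 129, then Heidi 108, then Elif 87, then Yara 35, then Frank 18.
Eve is the highest bidder, so Eve wins.
Under the first-price rule, the price is the highest bid: 132.
Surplus = 132 − 132 = 0.

The winner pays 132 for a surplus of 0.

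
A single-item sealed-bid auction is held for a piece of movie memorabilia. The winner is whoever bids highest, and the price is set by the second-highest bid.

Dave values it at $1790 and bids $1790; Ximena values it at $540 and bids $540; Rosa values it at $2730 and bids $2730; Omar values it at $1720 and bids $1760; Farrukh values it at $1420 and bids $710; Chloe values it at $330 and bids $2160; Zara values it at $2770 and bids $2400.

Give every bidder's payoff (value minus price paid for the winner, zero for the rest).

Payoffs: Dave $0, Ximena $0, Rosa $330, Omar $0, Farrukh $0, Chloe $0, Zara $0.

Sorted high to low: Rosa $2730 > Zara $2400 > Chloe $2160 > Dave $1790 > Omar $1760 > Farrukh $710 > Ximena $540.
Rosa has the top bid and wins; the price is the second-highest bid, $2400.
Rosa's payoff = $2730 − $2400 = $330. All other bidders lose, so their payoff is 0.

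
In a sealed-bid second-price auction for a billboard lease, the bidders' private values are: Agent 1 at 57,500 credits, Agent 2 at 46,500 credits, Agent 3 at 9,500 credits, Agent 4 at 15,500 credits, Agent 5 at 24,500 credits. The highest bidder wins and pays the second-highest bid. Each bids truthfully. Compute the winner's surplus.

Surplus = 11,000 credits.

Ranking the bids: Agent 1 57,500 credits; Agent 2 46,500 credits; Agent 5 24,500 credits; Agent 4 15,500 credits; Agent 3 9,500 credits.
Agent 1 wins with the top bid and pays the second-highest, 46,500 credits.
Surplus = 57,500 credits − 46,500 credits = 11,000 credits.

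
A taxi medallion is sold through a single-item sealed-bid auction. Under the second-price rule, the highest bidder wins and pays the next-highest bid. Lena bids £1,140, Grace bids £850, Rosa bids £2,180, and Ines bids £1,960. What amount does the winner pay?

The winner pays £1,960.

Bids in descending order: Rosa £2,180; Ines £1,960; Lena £1,140; Grace £850.
Rosa has the highest bid, so Rosa wins.
The second-highest bid is £1,960, so that is what Rosa pays.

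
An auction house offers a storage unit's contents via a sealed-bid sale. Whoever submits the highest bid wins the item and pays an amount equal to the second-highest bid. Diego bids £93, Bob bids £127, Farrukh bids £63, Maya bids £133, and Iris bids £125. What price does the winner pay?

Ranking the bids: Maya £133, then Bob £127, then Iris £125, then Diego £93, then Farrukh £63.
Maya has the highest bid, so Maya wins.
The second-highest bid is £127, so that is what Maya pays.

Price paid: £127.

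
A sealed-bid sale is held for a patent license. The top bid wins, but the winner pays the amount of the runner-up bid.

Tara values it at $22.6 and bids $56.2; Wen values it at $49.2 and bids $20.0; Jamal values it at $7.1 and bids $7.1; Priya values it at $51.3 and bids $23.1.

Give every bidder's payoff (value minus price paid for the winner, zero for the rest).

Bids in descending order: Tara $56.2; Priya $23.1; Wen $20.0; Jamal $7.1.
Tara has the top bid and wins; the price is the second-highest bid, $23.1.
Tara's payoff = $22.6 − $23.1 = -$0.5. All other bidders lose, so their payoff is 0.

Tara -$0.5, Wen $0.0, Jamal $0.0, Priya $0.0.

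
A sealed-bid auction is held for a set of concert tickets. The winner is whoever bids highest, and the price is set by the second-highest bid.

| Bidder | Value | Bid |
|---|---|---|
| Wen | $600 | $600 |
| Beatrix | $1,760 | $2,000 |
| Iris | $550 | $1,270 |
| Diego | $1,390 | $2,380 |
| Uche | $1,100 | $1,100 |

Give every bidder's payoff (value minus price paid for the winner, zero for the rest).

Ordered from highest: Diego $2,380 > Beatrix $2,000 > Iris $1,270 > Uche $1,100 > Wen $600.
Diego has the top bid and wins; the price is the second-highest bid, $2,000.
Diego's payoff = $1,390 − $2,000 = -$610. All other bidders lose, so their payoff is 0.

Wen $0, Beatrix $0, Iris $0, Diego -$610, Uche $0.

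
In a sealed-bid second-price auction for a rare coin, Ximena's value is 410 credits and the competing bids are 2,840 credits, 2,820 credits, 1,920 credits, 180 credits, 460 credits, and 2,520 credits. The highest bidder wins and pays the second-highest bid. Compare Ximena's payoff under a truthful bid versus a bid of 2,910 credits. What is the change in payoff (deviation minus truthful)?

The highest competing bid is 2,840 credits.
Bidding truthfully at 410 credits: the top bid is 2,840 credits (a rival), so Ximena loses. Payoff = 0 credits.
Bidding 2,910 credits: Ximena has the top bid, wins, and pays the second-highest bid 2,840 credits. Payoff = 410 credits − 2,840 credits = -2,430 credits.
Change = -2,430 credits − 0 credits = -2,430 credits.
This is the dominant-strategy logic: truthful bidding weakly beats any alternative.

-2,430 credits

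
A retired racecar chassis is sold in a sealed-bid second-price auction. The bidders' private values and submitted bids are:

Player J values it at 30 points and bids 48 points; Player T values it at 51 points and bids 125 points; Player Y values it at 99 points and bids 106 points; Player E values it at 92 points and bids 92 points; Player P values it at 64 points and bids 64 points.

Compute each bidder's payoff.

Ranking the bids: Player T 125 points > Player Y 106 points > Player E 92 points > Player P 64 points > Player J 48 points.
Player T has the top bid and wins; the price is the second-highest bid, 106 points.
Player T's payoff = 51 points − 106 points = -55 points. All other bidders lose, so their payoff is 0.

Player J 0 points, Player T -55 points, Player Y 0 points, Player E 0 points, Player P 0 points.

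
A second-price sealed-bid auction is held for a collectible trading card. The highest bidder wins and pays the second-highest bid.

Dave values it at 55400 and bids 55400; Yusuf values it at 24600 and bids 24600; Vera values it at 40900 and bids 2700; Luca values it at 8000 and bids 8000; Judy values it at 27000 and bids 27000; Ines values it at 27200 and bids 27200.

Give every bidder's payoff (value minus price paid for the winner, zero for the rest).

Dave 28200, Yusuf 0, Vera 0, Luca 0, Judy 0, Ines 0.

Ordered from highest: Dave 55400, then Ines 27200, then Judy 27000, then Yusuf 24600, then Luca 8000, then Vera 2700.
Dave has the top bid and wins; the price is the second-highest bid, 27200.
Dave's payoff = 55400 − 27200 = 28200. All other bidders lose, so their payoff is 0.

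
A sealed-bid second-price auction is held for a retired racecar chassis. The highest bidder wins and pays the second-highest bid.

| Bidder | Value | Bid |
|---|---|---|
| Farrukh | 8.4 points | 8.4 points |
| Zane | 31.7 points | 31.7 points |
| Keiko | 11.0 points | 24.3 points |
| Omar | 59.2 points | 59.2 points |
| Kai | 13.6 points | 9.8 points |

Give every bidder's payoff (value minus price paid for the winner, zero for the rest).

Farrukh 0.0 points, Zane 0.0 points, Keiko 0.0 points, Omar 27.5 points, Kai 0.0 points.

Ranking the bids: Omar 59.2 points > Zane 31.7 points > Keiko 24.3 points > Kai 9.8 points > Farrukh 8.4 points.
Omar has the top bid and wins; the price is the second-highest bid, 31.7 points.
Omar's payoff = 59.2 points − 31.7 points = 27.5 points. All other bidders lose, so their payoff is 0.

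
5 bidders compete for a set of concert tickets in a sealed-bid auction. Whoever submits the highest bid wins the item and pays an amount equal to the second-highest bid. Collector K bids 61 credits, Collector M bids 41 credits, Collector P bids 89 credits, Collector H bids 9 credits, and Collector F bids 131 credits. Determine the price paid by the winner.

Price paid: 89 credits.

Sorted high to low: Collector F 131 credits; Collector P 89 credits; Collector K 61 credits; Collector M 41 credits; Collector H 9 credits.
Collector F has the highest bid, so Collector F wins.
The second-highest bid is 89 credits, so that is what Collector F pays.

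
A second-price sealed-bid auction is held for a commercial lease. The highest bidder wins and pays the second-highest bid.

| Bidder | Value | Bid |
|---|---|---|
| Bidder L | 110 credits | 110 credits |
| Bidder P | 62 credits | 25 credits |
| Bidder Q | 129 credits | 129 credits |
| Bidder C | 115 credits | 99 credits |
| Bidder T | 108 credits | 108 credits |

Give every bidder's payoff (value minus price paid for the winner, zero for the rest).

Ranking the bids: Bidder Q 129 credits, then Bidder L 110 credits, then Bidder T 108 credits, then Bidder C 99 credits, then Bidder P 25 credits.
Bidder Q has the top bid and wins; the price is the second-highest bid, 110 credits.
Bidder Q's payoff = 129 credits − 110 credits = 19 credits. All other bidders lose, so their payoff is 0.

Payoffs: Bidder L 0 credits, Bidder P 0 credits, Bidder Q 19 credits, Bidder C 0 credits, Bidder T 0 credits.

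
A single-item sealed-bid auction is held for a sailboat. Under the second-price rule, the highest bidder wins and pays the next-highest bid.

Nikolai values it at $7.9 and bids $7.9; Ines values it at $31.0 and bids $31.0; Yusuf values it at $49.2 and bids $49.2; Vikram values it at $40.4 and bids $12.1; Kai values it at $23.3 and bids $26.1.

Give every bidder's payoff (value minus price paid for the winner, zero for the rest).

Bids in descending order: Yusuf $49.2; Ines $31.0; Kai $26.1; Vikram $12.1; Nikolai $7.9.
Yusuf has the top bid and wins; the price is the second-highest bid, $31.0.
Yusuf's payoff = $49.2 − $31.0 = $18.2. All other bidders lose, so their payoff is 0.

Nikolai $0.0, Ines $0.0, Yusuf $18.2, Vikram $0.0, Kai $0.0.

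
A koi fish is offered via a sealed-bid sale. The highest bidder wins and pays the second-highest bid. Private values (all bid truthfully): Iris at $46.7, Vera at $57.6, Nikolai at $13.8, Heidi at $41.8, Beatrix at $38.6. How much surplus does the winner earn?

Bids in descending order: Vera $57.6 > Iris $46.7 > Heidi $41.8 > Beatrix $38.6 > Nikolai $13.8.
Vera wins with the top bid and pays the second-highest, $46.7.
Surplus = $57.6 − $46.7 = $10.9.

$10.9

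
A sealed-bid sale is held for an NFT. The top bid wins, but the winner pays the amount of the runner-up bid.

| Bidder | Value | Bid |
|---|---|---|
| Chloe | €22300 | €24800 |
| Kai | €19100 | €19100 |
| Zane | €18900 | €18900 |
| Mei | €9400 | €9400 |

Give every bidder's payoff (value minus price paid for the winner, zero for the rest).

Payoffs: Chloe €3200, Kai €0, Zane €0, Mei €0.

Ranking the bids: Chloe €24800 > Kai €19100 > Zane €18900 > Mei €9400.
Chloe has the top bid and wins; the price is the second-highest bid, €19100.
Chloe's payoff = €22300 − €19100 = €3200. All other bidders lose, so their payoff is 0.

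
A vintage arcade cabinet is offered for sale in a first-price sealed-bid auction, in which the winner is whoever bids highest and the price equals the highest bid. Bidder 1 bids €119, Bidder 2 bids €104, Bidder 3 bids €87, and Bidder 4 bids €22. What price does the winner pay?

Bids in descending order: Bidder 1 €119; Bidder 2 €104; Bidder 3 €87; Bidder 4 €22.
Bidder 1 is the highest bidder, so Bidder 1 wins.
Under the first-price rule, the price is the highest bid: €119.

The winner pays €119.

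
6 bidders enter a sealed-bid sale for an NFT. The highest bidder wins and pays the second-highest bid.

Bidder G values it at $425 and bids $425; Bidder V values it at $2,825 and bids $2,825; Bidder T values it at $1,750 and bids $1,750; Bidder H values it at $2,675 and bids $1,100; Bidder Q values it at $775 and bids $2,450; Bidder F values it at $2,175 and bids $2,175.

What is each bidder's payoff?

Sorted high to low: Bidder V $2,825; Bidder Q $2,450; Bidder F $2,175; Bidder T $1,750; Bidder H $1,100; Bidder G $425.
Bidder V has the top bid and wins; the price is the second-highest bid, $2,450.
Bidder V's payoff = $2,825 − $2,450 = $375. All other bidders lose, so their payoff is 0.

Bidder G $0, Bidder V $375, Bidder T $0, Bidder H $0, Bidder Q $0, Bidder F $0.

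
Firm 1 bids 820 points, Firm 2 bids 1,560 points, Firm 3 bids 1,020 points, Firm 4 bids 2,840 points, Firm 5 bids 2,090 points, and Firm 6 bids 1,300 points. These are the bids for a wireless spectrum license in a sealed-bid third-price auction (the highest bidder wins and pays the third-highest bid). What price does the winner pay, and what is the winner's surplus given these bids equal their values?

Price 1,560 points; surplus 1,280 points.

Ranking the bids: Firm 4 2,840 points > Firm 5 2,090 points > Firm 2 1,560 points > Firm 6 1,300 points > Firm 3 1,020 points > Firm 1 820 points.
Firm 4 is the highest bidder, so Firm 4 wins.
Under the third-price rule, the price is the third-highest bid: 1,560 points.
Surplus = 2,840 points − 1,560 points = 1,280 points.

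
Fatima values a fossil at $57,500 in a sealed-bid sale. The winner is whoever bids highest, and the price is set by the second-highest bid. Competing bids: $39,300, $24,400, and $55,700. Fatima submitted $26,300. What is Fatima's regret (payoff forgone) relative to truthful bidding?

The highest competing bid is $55,700.
Bidding truthfully at $57,500: Fatima has the top bid, wins, and pays the second-highest bid $55,700. Payoff = $57,500 − $55,700 = $1,800.
Bidding $26,300: the top bid is $55,700 (a rival), so Fatima loses. Payoff = $0.
Regret = truthful payoff − actual payoff = $1,800 − $0 = $1,800.

$1,800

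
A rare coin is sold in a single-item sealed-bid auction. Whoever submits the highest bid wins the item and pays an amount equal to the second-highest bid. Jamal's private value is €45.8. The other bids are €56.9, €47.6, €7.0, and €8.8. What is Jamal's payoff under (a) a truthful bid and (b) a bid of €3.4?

The highest competing bid is €56.9.
Bidding truthfully at €45.8: the top bid is €56.9 (a rival), so Jamal loses. Payoff = €0.0.
Bidding €3.4: the top bid is €56.9 (a rival), so Jamal loses. Payoff = €0.0.
The bid only affects whether you win, not the price — here both bids land on the same side of the top rival bid, so the deviation is payoff-neutral.

(a) €0.0  (b) €0.0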